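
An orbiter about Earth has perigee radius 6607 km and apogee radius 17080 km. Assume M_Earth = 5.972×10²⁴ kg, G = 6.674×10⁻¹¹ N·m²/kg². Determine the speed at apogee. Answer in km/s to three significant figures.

μ = GM = 6.674×10⁻¹¹ × 5.972×10²⁴ = 3.986×10¹⁴ m³/s².
Semi-major axis a = (r_p + r_a)/2 = 11844 km = 1.184×10⁷ m.
Vis-viva: v² = μ(2/r − 1/a) = 3.986×10¹⁴ × (1.171×10⁻⁷ − 8.443×10⁻⁸) = 1.302×10⁷ m²/s².
v = 3608 m/s = 3.608 km/s.

v ≈ 3.61 km/s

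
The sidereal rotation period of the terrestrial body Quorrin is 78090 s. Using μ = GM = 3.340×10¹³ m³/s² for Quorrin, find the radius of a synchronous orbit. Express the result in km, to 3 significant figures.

A synchronous orbit has period T, so by Kepler's third law a = (μT²/4π²)^(1/3).
μT²/4π² = 3.340×10¹³ × (7.809×10⁴)² / 39.48 = 5.159×10²¹ m³.
a = 1.728×10⁷ m = 17279 km.

r_sync ≈ 17300 km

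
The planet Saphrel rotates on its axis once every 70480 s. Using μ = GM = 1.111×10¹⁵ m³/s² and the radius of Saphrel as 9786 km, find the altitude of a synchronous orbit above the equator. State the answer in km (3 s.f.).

h_sync ≈ 42100 km

A synchronous orbit has period T, so by Kepler's third law a = (μT²/4π²)^(1/3).
μT²/4π² = 1.111×10¹⁵ × (7.048×10⁴)² / 39.48 = 1.398×10²³ m³.
a = 5.190×10⁷ m = 51899 km.
Altitude h = a − R = 51899 − 9786 = 42113 km.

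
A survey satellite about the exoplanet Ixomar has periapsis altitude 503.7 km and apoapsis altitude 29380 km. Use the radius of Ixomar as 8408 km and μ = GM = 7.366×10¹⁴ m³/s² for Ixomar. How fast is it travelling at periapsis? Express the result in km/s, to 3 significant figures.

r_p = 8408 + 503.7 = 8911.7 km = 8.9117×10⁶ m.
r_a = 8408 + 29380 = 37788 km = 3.7788×10⁷ m.
Semi-major axis a = (r_p + r_a)/2 = 23350 km = 2.335×10⁷ m.
Vis-viva: v² = μ(2/r − 1/a) = 7.366×10¹⁴ × (2.244×10⁻⁷ − 4.283×10⁻⁸) = 1.338×10⁸ m²/s².
v = 11570 m/s = 11.57 km/s.

v ≈ 11.6 km/s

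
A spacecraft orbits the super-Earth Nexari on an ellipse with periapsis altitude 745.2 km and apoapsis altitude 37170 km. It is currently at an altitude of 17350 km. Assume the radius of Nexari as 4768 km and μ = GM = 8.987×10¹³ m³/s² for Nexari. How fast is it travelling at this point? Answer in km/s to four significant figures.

v ≈ 2.083 km/s

r_p = 4768 + 745.2 = 5513.2 km = 5.5132×10⁶ m.
r_a = 4768 + 37170 = 41938 km = 4.1938×10⁷ m.
r = 4768 + 17350 = 22118 km = 2.212×10⁷ m.
Semi-major axis a = (r_p + r_a)/2 = 23726 km = 2.373×10⁷ m.
Vis-viva: v² = μ(2/r − 1/a) = 8.987×10¹³ × (9.042×10⁻⁸ − 4.215×10⁻⁸) = 4.339×10⁶ m²/s².
v = 2083 m/s = 2.083 km/s.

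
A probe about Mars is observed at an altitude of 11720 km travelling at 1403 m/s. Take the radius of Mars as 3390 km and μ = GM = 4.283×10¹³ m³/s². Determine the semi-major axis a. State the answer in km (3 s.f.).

a ≈ 11600 km

r = 3390 + 11720 = 15110 km = 1.511×10⁷ m.
Vis-viva rearranged: 1/a = 2/r − v²/μ = 1.324×10⁻⁷ − 4.596×10⁻⁸ = 8.640×10⁻⁸ m⁻¹.
a = 1.157×10⁷ m = 11574 km.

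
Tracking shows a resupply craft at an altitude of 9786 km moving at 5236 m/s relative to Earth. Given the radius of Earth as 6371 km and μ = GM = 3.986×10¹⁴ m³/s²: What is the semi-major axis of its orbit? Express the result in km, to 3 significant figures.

r = 6371 + 9786 = 16157 km = 1.616×10⁷ m.
Specific orbital energy ε = v²/2 − μ/r = (5236)²/2 − 3.986×10¹⁴/1.616×10⁷ = -1.096×10⁷ J/kg.
Since ε = −μ/(2a), a = −μ/(2ε) = 1.818×10⁷ m = 18180 km.

a ≈ 18200 km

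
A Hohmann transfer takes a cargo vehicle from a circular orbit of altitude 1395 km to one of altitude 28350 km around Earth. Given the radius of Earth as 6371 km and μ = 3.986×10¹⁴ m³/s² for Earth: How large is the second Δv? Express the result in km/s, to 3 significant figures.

r₁ = 6371 + 1395 = 7766.0 km = 7.7660×10⁶ m.
r₂ = 6371 + 28350 = 34721 km = 3.4721×10⁷ m.
Transfer ellipse a_t = (r₁ + r₂)/2 = 2.124×10⁷ m.
At r₁: circular v_c1 = √(μ/r₁) = 7164 m/s; transfer-perigee v_p = √[μ(2/r₁ − 1/a_t)] = 9159 m/s.
At r₂: circular v_c2 = √(μ/r₂) = 3388 m/s; transfer-apogee v_a = √[μ(2/r₂ − 1/a_t)] = 2049 m/s.
Δv₂ = v_c2 − v_a = 1340 m/s.
= 1.340 km/s.

Δv ≈ 1.34 km/s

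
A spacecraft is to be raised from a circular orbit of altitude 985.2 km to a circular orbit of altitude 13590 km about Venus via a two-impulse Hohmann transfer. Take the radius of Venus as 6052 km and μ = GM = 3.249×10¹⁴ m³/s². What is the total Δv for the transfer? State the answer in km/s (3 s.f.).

Δv_total ≈ 2.56 km/s

r₁ = 6052 + 985.2 = 7037.2 km = 7.0372×10⁶ m.
r₂ = 6052 + 13590 = 19642 km = 1.9642×10⁷ m.
Transfer ellipse a_t = (r₁ + r₂)/2 = 1.334×10⁷ m.
At r₁: circular v_c1 = √(μ/r₁) = 6795 m/s; transfer-periapsis v_p = √[μ(2/r₁ − 1/a_t)] = 8245 m/s.
Δv₁ = v_p − v_c1 = 1450 m/s.
At r₂: circular v_c2 = √(μ/r₂) = 4067 m/s; transfer-apoapsis v_a = √[μ(2/r₂ − 1/a_t)] = 2954 m/s.
Δv₂ = v_c2 − v_a = 1113 m/s.
Total Δv = Δv₁ + Δv₂ = 2563 m/s = 2.563 km/s.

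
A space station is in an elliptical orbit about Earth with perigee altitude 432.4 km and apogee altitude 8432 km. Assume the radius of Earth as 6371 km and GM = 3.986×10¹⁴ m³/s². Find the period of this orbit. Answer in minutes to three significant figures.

r_p = 6371 + 432.4 = 6803.4 km = 6.8034×10⁶ m.
r_a = 6371 + 8432 = 14803 km = 1.4803×10⁷ m.
Semi-major axis a = (r_p + r_a)/2 = (6803.4 + 14803)/2 = 10803 km = 1.080×10⁷ m.
By Kepler's third law T = 2π√(a³/μ) = 2π × 1.779×10³ = 1.117×10⁴ s.
= 186.2 minutes.

T ≈ 186 minutes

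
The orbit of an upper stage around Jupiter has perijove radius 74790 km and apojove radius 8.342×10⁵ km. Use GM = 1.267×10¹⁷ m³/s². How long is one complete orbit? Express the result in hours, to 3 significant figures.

T ≈ 47.5 hours

Semi-major axis a = (r_p + r_a)/2 = (74790 + 8.3420×10⁵)/2 = 4.5450×10⁵ km = 4.545×10⁸ m.
By Kepler's third law T = 2π√(a³/μ) = 2π × 2.722×10⁴ = 1.710×10⁵ s.
= 47.51 hours.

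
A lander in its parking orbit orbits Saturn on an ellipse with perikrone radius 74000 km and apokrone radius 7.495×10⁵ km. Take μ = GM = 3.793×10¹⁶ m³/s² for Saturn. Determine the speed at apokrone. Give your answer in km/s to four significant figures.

v ≈ 3.016 km/s

Semi-major axis a = (r_p + r_a)/2 = 4.1175×10⁵ km = 4.118×10⁸ m.
Vis-viva: v² = μ(2/r − 1/a) = 3.793×10¹⁶ × (2.668×10⁻⁹ − 2.429×10⁻⁹) = 9.095×10⁶ m²/s².
v = 3016 m/s = 3.016 km/s.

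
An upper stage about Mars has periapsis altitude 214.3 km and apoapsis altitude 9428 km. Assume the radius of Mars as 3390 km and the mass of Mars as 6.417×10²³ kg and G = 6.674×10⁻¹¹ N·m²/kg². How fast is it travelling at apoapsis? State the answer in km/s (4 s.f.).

μ = GM = 6.674×10⁻¹¹ × 6.417×10²³ = 4.283×10¹³ m³/s².
r_p = 3390 + 214.3 = 3604.3 km = 3.6043×10⁶ m.
r_a = 3390 + 9428 = 12818 km = 1.2818×10⁷ m.
Semi-major axis a = (r_p + r_a)/2 = 8211.1 km = 8.211×10⁶ m.
Vis-viva: v² = μ(2/r − 1/a) = 4.283×10¹³ × (1.560×10⁻⁷ − 1.218×10⁻⁷) = 1.467×10⁶ m²/s².
v = 1211 m/s = 1.211 km/s.

v ≈ 1.211 km/s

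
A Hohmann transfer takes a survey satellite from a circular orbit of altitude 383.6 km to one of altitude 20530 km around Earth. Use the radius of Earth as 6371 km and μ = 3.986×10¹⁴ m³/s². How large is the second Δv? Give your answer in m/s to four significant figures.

r₁ = 6371 + 383.6 = 6754.6 km = 6.7546×10⁶ m.
r₂ = 6371 + 20530 = 26901 km = 2.6901×10⁷ m.
Transfer ellipse a_t = (r₁ + r₂)/2 = 1.683×10⁷ m.
At r₁: circular v_c1 = √(μ/r₁) = 7682 m/s; transfer-perigee v_p = √[μ(2/r₁ − 1/a_t)] = 9713 m/s.
At r₂: circular v_c2 = √(μ/r₂) = 3849 m/s; transfer-apogee v_a = √[μ(2/r₂ − 1/a_t)] = 2439 m/s.
Δv₂ = v_c2 − v_a = 1411 m/s.

Δv ≈ 1411 m/s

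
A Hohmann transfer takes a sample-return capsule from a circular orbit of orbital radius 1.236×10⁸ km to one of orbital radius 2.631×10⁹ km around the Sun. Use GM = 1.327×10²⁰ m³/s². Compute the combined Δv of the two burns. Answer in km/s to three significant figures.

r₁ = 1.236×10⁸ km = 1.236×10¹¹ m.
r₂ = 2.631×10⁹ km = 2.631×10¹² m.
Transfer ellipse a_t = (r₁ + r₂)/2 = 1.377×10¹² m.
At r₁: circular v_c1 = √(μ/r₁) = 32770 m/s; transfer-perihelion v_p = √[μ(2/r₁ − 1/a_t)] = 45290 m/s.
Δv₁ = v_p − v_c1 = 12520 m/s.
At r₂: circular v_c2 = √(μ/r₂) = 7102 m/s; transfer-aphelion v_a = √[μ(2/r₂ − 1/a_t)] = 2128 m/s.
Δv₂ = v_c2 − v_a = 4974 m/s.
Total Δv = Δv₁ + Δv₂ = 17500 m/s = 17.50 km/s.

Δv_total ≈ 17.5 km/s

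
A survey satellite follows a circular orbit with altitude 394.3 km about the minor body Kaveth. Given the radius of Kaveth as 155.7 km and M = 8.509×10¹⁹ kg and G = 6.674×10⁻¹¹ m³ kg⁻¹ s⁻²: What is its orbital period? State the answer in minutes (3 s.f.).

T ≈ 567 minutes

μ = GM = 6.674×10⁻¹¹ × 8.509×10¹⁹ = 5.679×10⁹ m³/s².
r = 155.7 + 394.3 = 550.00 km = 5.5000×10⁵ m.
Kepler's third law: T = 2π√(r³/μ) = 2π√((5.500×10⁵)³ / 5.679×10⁹).
r³/μ = 2.930×10⁷ s², so T = 2π × 5.413×10³ = 3.401×10⁴ s.
Converting: 3.401×10⁴ s ÷ 60.00 = 566.8 minutes.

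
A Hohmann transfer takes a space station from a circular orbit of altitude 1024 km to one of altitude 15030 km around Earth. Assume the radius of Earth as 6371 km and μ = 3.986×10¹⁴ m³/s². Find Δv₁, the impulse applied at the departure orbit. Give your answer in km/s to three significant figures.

r₁ = 6371 + 1024 = 7395.0 km = 7.3950×10⁶ m.
r₂ = 6371 + 15030 = 21401 km = 2.1401×10⁷ m.
Transfer ellipse a_t = (r₁ + r₂)/2 = 1.440×10⁷ m.
At r₁: circular v_c1 = √(μ/r₁) = 7342 m/s; transfer-perigee v_p = √[μ(2/r₁ − 1/a_t)] = 8951 m/s.
Δv₁ = v_p − v_c1 = 1609 m/s.
= 1.609 km/s.

Δv ≈ 1.61 km/s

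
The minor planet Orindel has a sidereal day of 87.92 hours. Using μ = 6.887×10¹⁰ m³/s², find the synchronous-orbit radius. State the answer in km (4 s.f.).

T = 87.92 hours = 3.165×10⁵ s.
A synchronous orbit has period T, so by Kepler's third law a = (μT²/4π²)^(1/3).
μT²/4π² = 6.887×10¹⁰ × (3.165×10⁵)² / 39.48 = 1.748×10²⁰ m³.
a = 5.591×10⁶ m = 5590.9 km.

r_sync ≈ 5591 km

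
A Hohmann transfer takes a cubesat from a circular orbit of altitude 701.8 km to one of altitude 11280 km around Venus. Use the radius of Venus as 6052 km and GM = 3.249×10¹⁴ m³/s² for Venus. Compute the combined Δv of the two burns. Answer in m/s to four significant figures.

r₁ = 6052 + 701.8 = 6753.8 km = 6.7538×10⁶ m.
r₂ = 6052 + 11280 = 17332 km = 1.7332×10⁷ m.
Transfer ellipse a_t = (r₁ + r₂)/2 = 1.204×10⁷ m.
At r₁: circular v_c1 = √(μ/r₁) = 6936 m/s; transfer-periapsis v_p = √[μ(2/r₁ − 1/a_t)] = 8321 m/s.
Δv₁ = v_p − v_c1 = 1385 m/s.
At r₂: circular v_c2 = √(μ/r₂) = 4330 m/s; transfer-apoapsis v_a = √[μ(2/r₂ − 1/a_t)] = 3242 m/s.
Δv₂ = v_c2 − v_a = 1087 m/s.
Total Δv = Δv₁ + Δv₂ = 2472 m/s.

Δv_total ≈ 2472 m/s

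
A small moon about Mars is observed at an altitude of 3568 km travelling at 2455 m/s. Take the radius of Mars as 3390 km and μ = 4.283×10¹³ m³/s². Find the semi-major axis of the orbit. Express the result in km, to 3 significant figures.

a ≈ 6820 km

r = 3390 + 3568 = 6958.0 km = 6.958×10⁶ m.
Specific orbital energy ε = v²/2 − μ/r = (2455)²/2 − 4.283×10¹³/6.958×10⁶ = -3.142×10⁶ J/kg.
Since ε = −μ/(2a), a = −μ/(2ε) = 6.816×10⁶ m = 6815.7 km.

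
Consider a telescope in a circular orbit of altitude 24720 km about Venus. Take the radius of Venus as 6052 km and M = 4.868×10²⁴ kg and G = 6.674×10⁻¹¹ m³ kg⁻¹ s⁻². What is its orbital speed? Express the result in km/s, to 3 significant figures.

v ≈ 3.25 km/s

μ = GM = 6.674×10⁻¹¹ × 4.868×10²⁴ = 3.249×10¹⁴ m³/s².
r = 6052 + 24720 = 30772 km = 3.0772×10⁷ m.
For a circular orbit v = √(μ/r) = √(3.249×10¹⁴ / 3.077×10⁷) = √(1.056×10⁷) = 3249 m/s.
That is 3.249 km/s.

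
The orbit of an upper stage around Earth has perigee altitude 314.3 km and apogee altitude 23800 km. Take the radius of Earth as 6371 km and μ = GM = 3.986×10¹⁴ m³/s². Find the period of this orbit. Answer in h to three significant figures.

r_p = 6371 + 314.3 = 6685.3 km = 6.6853×10⁶ m.
r_a = 6371 + 23800 = 30171 km = 3.0171×10⁷ m.
Semi-major axis a = (r_p + r_a)/2 = (6685.3 + 30171)/2 = 18428 km = 1.843×10⁷ m.
By Kepler's third law T = 2π√(a³/μ) = 2π × 3.962×10³ = 2.490×10⁴ s.
= 6.916 h.

T ≈ 6.92 h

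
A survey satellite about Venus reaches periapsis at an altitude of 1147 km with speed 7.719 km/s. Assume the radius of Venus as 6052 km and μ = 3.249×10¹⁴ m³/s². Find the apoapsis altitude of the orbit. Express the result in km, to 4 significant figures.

r_p = 6052 + 1147 = 7199.0 km = 7.199×10⁶ m.
Specific energy ε = v²/2 − μ/r = -1.534×10⁷ J/kg, so a = −μ/(2ε) = 1.059×10⁷ m.
The apsides satisfy r_p + r_a = 2a, so the apoapsis radius is 2a − r_p = 1.398×10⁷ m = 13981 km.
Apoapsis altitude = 13981 − 6052 = 7929.2 km.

apoapsis altitude ≈ 7929 km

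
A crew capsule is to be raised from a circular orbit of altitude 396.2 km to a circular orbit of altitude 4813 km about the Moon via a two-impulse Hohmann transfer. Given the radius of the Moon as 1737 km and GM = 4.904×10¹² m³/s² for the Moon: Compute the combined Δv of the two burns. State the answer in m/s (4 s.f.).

r₁ = 1737 + 396.2 = 2133.2 km = 2.1332×10⁶ m.
r₂ = 1737 + 4813 = 6550.0 km = 6.5500×10⁶ m.
Transfer ellipse a_t = (r₁ + r₂)/2 = 4.342×10⁶ m.
At r₁: circular v_c1 = √(μ/r₁) = 1516 m/s; transfer-perilune v_p = √[μ(2/r₁ − 1/a_t)] = 1862 m/s.
Δv₁ = v_p − v_c1 = 346.1 m/s.
At r₂: circular v_c2 = √(μ/r₂) = 865.3 m/s; transfer-apolune v_a = √[μ(2/r₂ − 1/a_t)] = 606.5 m/s.
Δv₂ = v_c2 − v_a = 258.8 m/s.
Total Δv = Δv₁ + Δv₂ = 604.9 m/s.

Δv_total ≈ 604.9 m/s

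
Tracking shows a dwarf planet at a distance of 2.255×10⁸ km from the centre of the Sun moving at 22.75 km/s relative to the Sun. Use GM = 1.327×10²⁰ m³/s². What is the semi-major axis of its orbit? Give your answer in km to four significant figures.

r = 2.255×10¹¹ m.
Specific orbital energy ε = v²/2 − μ/r = (22750)²/2 − 1.327×10²⁰/2.255×10¹¹ = -3.297×10⁸ J/kg.
Since ε = −μ/(2a), a = −μ/(2ε) = 2.013×10¹¹ m = 2.0125×10⁸ km.

a ≈ 2.013×10⁸ km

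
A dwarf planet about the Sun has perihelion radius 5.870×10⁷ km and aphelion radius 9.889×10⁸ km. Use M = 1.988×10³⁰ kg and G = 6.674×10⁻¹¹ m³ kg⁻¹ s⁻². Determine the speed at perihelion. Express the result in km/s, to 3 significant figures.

μ = GM = 6.674×10⁻¹¹ × 1.988×10³⁰ = 1.327×10²⁰ m³/s².
Semi-major axis a = (r_p + r_a)/2 = 5.2380×10⁸ km = 5.238×10¹¹ m.
Vis-viva: v² = μ(2/r − 1/a) = 1.327×10²⁰ × (3.407×10⁻¹¹ − 1.909×10⁻¹²) = 4.267×10⁹ m²/s².
v = 65320 m/s = 65.32 km/s.

v ≈ 65.3 km/s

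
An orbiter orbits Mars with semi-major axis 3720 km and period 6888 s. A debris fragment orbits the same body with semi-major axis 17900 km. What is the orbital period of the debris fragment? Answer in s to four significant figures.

T₂ ≈ 72700 s

Kepler's third law: T² ∝ a³, so T₂ = T₁ (a₂/a₁)^(3/2).
a₂/a₁ = 4.812, (a₂/a₁)^(3/2) = 10.56.
T₂ = 6888 × 10.56 = 72700 s.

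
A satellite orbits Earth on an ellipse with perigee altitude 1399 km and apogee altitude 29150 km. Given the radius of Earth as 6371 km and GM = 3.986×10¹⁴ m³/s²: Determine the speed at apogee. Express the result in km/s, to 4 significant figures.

r_p = 6371 + 1399 = 7770.0 km = 7.7700×10⁶ m.
r_a = 6371 + 29150 = 35521 km = 3.5521×10⁷ m.
Semi-major axis a = (r_p + r_a)/2 = 21646 km = 2.165×10⁷ m.
Vis-viva: v² = μ(2/r − 1/a) = 3.986×10¹⁴ × (5.630×10⁻⁸ − 4.620×10⁻⁸) = 4.028×10⁶ m²/s².
v = 2007 m/s = 2.007 km/s.

v ≈ 2.007 km/s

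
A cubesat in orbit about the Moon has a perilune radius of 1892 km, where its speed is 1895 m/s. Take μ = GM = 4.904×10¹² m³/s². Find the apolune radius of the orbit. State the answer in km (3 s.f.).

r_p = 1.892×10⁶ m.
Specific energy ε = v²/2 − μ/r = -7.965×10⁵ J/kg, so a = −μ/(2ε) = 3.079×10⁶ m.
The apsides satisfy r_p + r_a = 2a, so the apolune radius is 2a − r_p = 4.265×10⁶ m = 4265.3 km.

apolune radius ≈ 4270 km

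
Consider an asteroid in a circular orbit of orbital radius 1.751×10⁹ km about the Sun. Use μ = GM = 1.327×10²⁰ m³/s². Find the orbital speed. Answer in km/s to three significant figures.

v ≈ 8.71 km/s

r = 1.751×10⁹ km = 1.751×10¹² m.
For a circular orbit v = √(μ/r) = √(1.327×10²⁰ / 1.751×10¹²) = √(7.579×10⁷) = 8705 m/s.
That is 8.705 km/s.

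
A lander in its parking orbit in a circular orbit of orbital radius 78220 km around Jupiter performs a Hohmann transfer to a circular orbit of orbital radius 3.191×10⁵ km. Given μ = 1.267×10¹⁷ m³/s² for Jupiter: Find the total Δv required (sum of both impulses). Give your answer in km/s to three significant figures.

Δv_total ≈ 18.2 km/s

r₁ = 78220 km = 7.822×10⁷ m.
r₂ = 3.191×10⁵ km = 3.191×10⁸ m.
Transfer ellipse a_t = (r₁ + r₂)/2 = 1.987×10⁸ m.
At r₁: circular v_c1 = √(μ/r₁) = 40250 m/s; transfer-perijove v_p = √[μ(2/r₁ − 1/a_t)] = 51010 m/s.
Δv₁ = v_p − v_c1 = 10760 m/s.
At r₂: circular v_c2 = √(μ/r₂) = 19930 m/s; transfer-apojove v_a = √[μ(2/r₂ − 1/a_t)] = 12500 m/s.
Δv₂ = v_c2 − v_a = 7423 m/s.
Total Δv = Δv₁ + Δv₂ = 18180 m/s = 18.18 km/s.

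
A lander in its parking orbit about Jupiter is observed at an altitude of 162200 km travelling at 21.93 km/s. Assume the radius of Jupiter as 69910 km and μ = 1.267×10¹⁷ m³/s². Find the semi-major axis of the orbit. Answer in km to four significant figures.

a ≈ 2.074×10⁵ km

r = 69910 + 162200 = 2.3211×10⁵ km = 2.321×10⁸ m.
Specific orbital energy ε = v²/2 − μ/r = (21930)²/2 − 1.267×10¹⁷/2.321×10⁸ = -3.054×10⁸ J/kg.
Since ε = −μ/(2a), a = −μ/(2ε) = 2.074×10⁸ m = 2.0743×10⁵ km.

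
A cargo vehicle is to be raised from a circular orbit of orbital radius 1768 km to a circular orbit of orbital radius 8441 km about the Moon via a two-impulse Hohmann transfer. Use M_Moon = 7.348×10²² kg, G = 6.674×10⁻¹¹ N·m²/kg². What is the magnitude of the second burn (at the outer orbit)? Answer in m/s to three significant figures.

μ = GM = 6.674×10⁻¹¹ × 7.348×10²² = 4.904×10¹² m³/s².
r₁ = 1768 km = 1.768×10⁶ m.
r₂ = 8441 km = 8.441×10⁶ m.
Transfer ellipse a_t = (r₁ + r₂)/2 = 5.104×10⁶ m.
At r₁: circular v_c1 = √(μ/r₁) = 1665 m/s; transfer-perilune v_p = √[μ(2/r₁ − 1/a_t)] = 2142 m/s.
At r₂: circular v_c2 = √(μ/r₂) = 762.2 m/s; transfer-apolune v_a = √[μ(2/r₂ − 1/a_t)] = 448.6 m/s.
Δv₂ = v_c2 − v_a = 313.6 m/s.

Δv ≈ 314 m/s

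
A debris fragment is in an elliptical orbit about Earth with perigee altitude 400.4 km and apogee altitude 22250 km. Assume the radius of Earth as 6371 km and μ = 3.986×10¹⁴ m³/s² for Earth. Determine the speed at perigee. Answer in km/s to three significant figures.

v ≈ 9.76 km/s

r_p = 6371 + 400.4 = 6771.4 km = 6.7714×10⁶ m.
r_a = 6371 + 22250 = 28621 km = 2.8621×10⁷ m.
Semi-major axis a = (r_p + r_a)/2 = 17696 km = 1.770×10⁷ m.
Vis-viva: v² = μ(2/r − 1/a) = 3.986×10¹⁴ × (2.954×10⁻⁷ − 5.651×10⁻⁸) = 9.521×10⁷ m²/s².
v = 9757 m/s = 9.757 km/s.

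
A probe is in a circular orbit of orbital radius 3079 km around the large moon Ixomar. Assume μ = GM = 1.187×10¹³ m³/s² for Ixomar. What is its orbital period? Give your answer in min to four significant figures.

r = 3079 km = 3.079×10⁶ m.
Kepler's third law: T = 2π√(r³/μ) = 2π√((3.079×10⁶)³ / 1.187×10¹³).
r³/μ = 2.459×10⁶ s², so T = 2π × 1.568×10³ = 9.853×10³ s.
Converting: 9.853×10³ s ÷ 60.00 = 164.2 min.

T ≈ 164.2 min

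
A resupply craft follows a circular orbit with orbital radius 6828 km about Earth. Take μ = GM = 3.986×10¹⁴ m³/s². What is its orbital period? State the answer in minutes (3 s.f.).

r = 6828 km = 6.828×10⁶ m.
Kepler's third law: T = 2π√(r³/μ) = 2π√((6.828×10⁶)³ / 3.986×10¹⁴).
r³/μ = 7.986×10⁵ s², so T = 2π × 8.937×10² = 5.615×10³ s.
Converting: 5.615×10³ s ÷ 60.00 = 93.58 minutes.

T ≈ 93.6 minutes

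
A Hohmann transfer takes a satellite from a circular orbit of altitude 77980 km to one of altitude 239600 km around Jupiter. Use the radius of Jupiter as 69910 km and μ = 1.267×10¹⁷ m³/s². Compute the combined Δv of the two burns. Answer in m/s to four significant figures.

Δv_total ≈ 8743 m/s

r₁ = 69910 + 77980 = 147890 km = 1.4789×10⁸ m.
r₂ = 69910 + 239600 = 309510 km = 3.0951×10⁸ m.
Transfer ellipse a_t = (r₁ + r₂)/2 = 2.287×10⁸ m.
At r₁: circular v_c1 = √(μ/r₁) = 29270 m/s; transfer-perijove v_p = √[μ(2/r₁ − 1/a_t)] = 34050 m/s.
Δv₁ = v_p − v_c1 = 4781 m/s.
At r₂: circular v_c2 = √(μ/r₂) = 20230 m/s; transfer-apojove v_a = √[μ(2/r₂ − 1/a_t)] = 16270 m/s.
Δv₂ = v_c2 − v_a = 3963 m/s.
Total Δv = Δv₁ + Δv₂ = 8743 m/s.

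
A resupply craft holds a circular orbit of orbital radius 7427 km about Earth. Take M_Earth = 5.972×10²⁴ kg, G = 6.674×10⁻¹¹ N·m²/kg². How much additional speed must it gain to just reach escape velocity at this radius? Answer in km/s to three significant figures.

μ = GM = 6.674×10⁻¹¹ × 5.972×10²⁴ = 3.986×10¹⁴ m³/s².
r = 7427 km = 7.427×10⁶ m.
Circular speed v_c = √(μ/r) = 7326 m/s.
Escape speed v_esc = √(2μ/r) = √2 × v_c = 10360 m/s.
Δv = v_esc − v_c = 3034 m/s = 3.034 km/s.

Δv ≈ 3.03 km/s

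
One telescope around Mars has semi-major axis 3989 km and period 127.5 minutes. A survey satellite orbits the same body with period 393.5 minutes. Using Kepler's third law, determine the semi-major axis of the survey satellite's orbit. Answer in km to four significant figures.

Kepler's third law: a³ ∝ T², so a₂ = a₁ (T₂/T₁)^(2/3).
T₂/T₁ = 3.086, (T₂/T₁)^(2/3) = 2.120.
a₂ = 3989 × 2.120 = 8456 km.

a₂ ≈ 8456 km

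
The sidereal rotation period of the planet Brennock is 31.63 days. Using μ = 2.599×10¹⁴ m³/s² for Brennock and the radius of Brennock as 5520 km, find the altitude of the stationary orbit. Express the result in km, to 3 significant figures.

h_sync ≈ 3.61×10⁵ km

T = 31.63 days = 2.733×10⁶ s.
A synchronous orbit has period T, so by Kepler's third law a = (μT²/4π²)^(1/3).
μT²/4π² = 2.599×10¹⁴ × (2.733×10⁶)² / 39.48 = 4.917×10²⁵ m³.
a = 3.663×10⁸ m = 3.6635×10⁵ km.
Altitude h = a − R = 3.6635×10⁵ − 5520 = 3.6083×10⁵ km.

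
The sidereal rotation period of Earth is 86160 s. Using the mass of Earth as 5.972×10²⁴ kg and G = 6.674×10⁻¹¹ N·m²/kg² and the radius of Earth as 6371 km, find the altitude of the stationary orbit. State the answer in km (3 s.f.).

μ = GM = 6.674×10⁻¹¹ × 5.972×10²⁴ = 3.986×10¹⁴ m³/s².
A synchronous orbit has period T, so by Kepler's third law a = (μT²/4π²)^(1/3).
μT²/4π² = 3.986×10¹⁴ × (8.616×10⁴)² / 39.48 = 7.495×10²² m³.
a = 4.216×10⁷ m = 42162 km.
Altitude h = a − R = 42162 − 6371 = 35791 km.

h_sync ≈ 35800 km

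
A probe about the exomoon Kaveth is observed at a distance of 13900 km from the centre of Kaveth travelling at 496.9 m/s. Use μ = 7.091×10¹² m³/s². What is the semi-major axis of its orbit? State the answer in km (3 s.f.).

a ≈ 9170 km

r = 1.390×10⁷ m.
Specific orbital energy ε = v²/2 − μ/r = (496.9)²/2 − 7.091×10¹²/1.390×10⁷ = -3.867×10⁵ J/kg.
Since ε = −μ/(2a), a = −μ/(2ε) = 9.169×10⁶ m = 9168.9 km.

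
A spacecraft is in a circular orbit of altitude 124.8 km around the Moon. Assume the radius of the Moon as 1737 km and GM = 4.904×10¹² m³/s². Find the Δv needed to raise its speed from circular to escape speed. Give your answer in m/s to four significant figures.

Δv ≈ 672.3 m/s

r = 1737 + 124.8 = 1861.8 km = 1.8618×10⁶ m.
Circular speed v_c = √(μ/r) = 1623 m/s.
Escape speed v_esc = √(2μ/r) = √2 × v_c = 2295 m/s.
Δv = v_esc − v_c = 672.3 m/s.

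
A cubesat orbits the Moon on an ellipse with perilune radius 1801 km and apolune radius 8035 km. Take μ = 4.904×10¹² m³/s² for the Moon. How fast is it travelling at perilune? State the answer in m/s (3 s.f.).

v ≈ 2110 m/s

Semi-major axis a = (r_p + r_a)/2 = 4918.0 km = 4.918×10⁶ m.
Vis-viva: v² = μ(2/r − 1/a) = 4.904×10¹² × (1.110×10⁻⁶ − 2.033×10⁻⁷) = 4.449×10⁶ m²/s².
v = 2109 m/s.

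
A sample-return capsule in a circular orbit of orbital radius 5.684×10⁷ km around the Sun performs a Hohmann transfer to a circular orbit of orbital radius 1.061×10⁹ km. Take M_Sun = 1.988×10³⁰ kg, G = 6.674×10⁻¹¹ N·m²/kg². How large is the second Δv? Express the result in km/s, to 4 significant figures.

Δv ≈ 7.617 km/s

μ = GM = 6.674×10⁻¹¹ × 1.988×10³⁰ = 1.327×10²⁰ m³/s².
r₁ = 5.684×10⁷ km = 5.684×10¹⁰ m.
r₂ = 1.061×10⁹ km = 1.061×10¹² m.
Transfer ellipse a_t = (r₁ + r₂)/2 = 5.589×10¹¹ m.
At r₁: circular v_c1 = √(μ/r₁) = 48310 m/s; transfer-perihelion v_p = √[μ(2/r₁ − 1/a_t)] = 66570 m/s.
At r₂: circular v_c2 = √(μ/r₂) = 11180 m/s; transfer-aphelion v_a = √[μ(2/r₂ − 1/a_t)] = 3566 m/s.
Δv₂ = v_c2 − v_a = 7617 m/s.
= 7.617 km/s.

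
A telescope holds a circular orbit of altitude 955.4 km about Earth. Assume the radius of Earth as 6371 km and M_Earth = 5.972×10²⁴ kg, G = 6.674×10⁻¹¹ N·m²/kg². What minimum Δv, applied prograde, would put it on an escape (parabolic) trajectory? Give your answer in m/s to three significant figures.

Δv ≈ 3060 m/s

μ = GM = 6.674×10⁻¹¹ × 5.972×10²⁴ = 3.986×10¹⁴ m³/s².
r = 6371 + 955.4 = 7326.4 km = 7.3264×10⁶ m.
Circular speed v_c = √(μ/r) = 7376 m/s.
Escape speed v_esc = √(2μ/r) = √2 × v_c = 10430 m/s.
Δv = v_esc − v_c = 3055 m/s.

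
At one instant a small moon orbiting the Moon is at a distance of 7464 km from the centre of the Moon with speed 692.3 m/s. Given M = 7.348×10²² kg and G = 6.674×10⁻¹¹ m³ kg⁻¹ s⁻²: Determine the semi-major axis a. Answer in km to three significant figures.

a ≈ 5870 km

μ = GM = 6.674×10⁻¹¹ × 7.348×10²² = 4.904×10¹² m³/s².
r = 7.464×10⁶ m.
Specific orbital energy ε = v²/2 − μ/r = (692.3)²/2 − 4.904×10¹²/7.464×10⁶ = -4.174×10⁵ J/kg.
Since ε = −μ/(2a), a = −μ/(2ε) = 5.875×10⁶ m = 5874.7 km.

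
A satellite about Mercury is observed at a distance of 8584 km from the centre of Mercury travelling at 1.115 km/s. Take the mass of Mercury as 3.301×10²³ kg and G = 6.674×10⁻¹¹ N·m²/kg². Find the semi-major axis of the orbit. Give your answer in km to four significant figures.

μ = GM = 6.674×10⁻¹¹ × 3.301×10²³ = 2.203×10¹³ m³/s².
r = 8.584×10⁶ m.
Specific orbital energy ε = v²/2 − μ/r = (1115)²/2 − 2.203×10¹³/8.584×10⁶ = -1.945×10⁶ J/kg.
Since ε = −μ/(2a), a = −μ/(2ε) = 5.664×10⁶ m = 5663.8 km.

a ≈ 5664 km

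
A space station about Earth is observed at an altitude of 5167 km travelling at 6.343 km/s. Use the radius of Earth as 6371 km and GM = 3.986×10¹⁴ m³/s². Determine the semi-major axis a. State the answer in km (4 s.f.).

a ≈ 13810 km

r = 6371 + 5167 = 11538 km = 1.154×10⁷ m.
Specific orbital energy ε = v²/2 − μ/r = (6343)²/2 − 3.986×10¹⁴/1.154×10⁷ = -1.443×10⁷ J/kg.
Since ε = −μ/(2a), a = −μ/(2ε) = 1.381×10⁷ m = 13812 km.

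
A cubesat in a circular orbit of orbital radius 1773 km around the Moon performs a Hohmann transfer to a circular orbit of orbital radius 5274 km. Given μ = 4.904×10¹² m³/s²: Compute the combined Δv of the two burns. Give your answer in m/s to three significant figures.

Δv_total ≈ 652 m/s

r₁ = 1773 km = 1.773×10⁶ m.
r₂ = 5274 km = 5.274×10⁶ m.
Transfer ellipse a_t = (r₁ + r₂)/2 = 3.524×10⁶ m.
At r₁: circular v_c1 = √(μ/r₁) = 1663 m/s; transfer-perilune v_p = √[μ(2/r₁ − 1/a_t)] = 2035 m/s.
Δv₁ = v_p − v_c1 = 371.6 m/s.
At r₂: circular v_c2 = √(μ/r₂) = 964.3 m/s; transfer-apolune v_a = √[μ(2/r₂ − 1/a_t)] = 684.0 m/s.
Δv₂ = v_c2 − v_a = 280.3 m/s.
Total Δv = Δv₁ + Δv₂ = 651.9 m/s.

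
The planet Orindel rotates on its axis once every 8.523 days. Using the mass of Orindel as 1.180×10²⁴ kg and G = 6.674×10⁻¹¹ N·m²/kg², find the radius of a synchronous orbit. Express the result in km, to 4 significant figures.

r_sync ≈ 1.027×10⁵ km

μ = GM = 6.674×10⁻¹¹ × 1.180×10²⁴ = 7.875×10¹³ m³/s².
T = 8.523 days = 7.364×10⁵ s.
A synchronous orbit has period T, so by Kepler's third law a = (μT²/4π²)^(1/3).
μT²/4π² = 7.875×10¹³ × (7.364×10⁵)² / 39.48 = 1.082×10²⁴ m³.
a = 1.027×10⁸ m = 1.0265×10⁵ km.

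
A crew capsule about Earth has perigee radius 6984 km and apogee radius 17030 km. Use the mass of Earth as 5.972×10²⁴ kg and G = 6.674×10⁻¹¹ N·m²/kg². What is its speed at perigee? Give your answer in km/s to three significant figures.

μ = GM = 6.674×10⁻¹¹ × 5.972×10²⁴ = 3.986×10¹⁴ m³/s².
Semi-major axis a = (r_p + r_a)/2 = 12007 km = 1.201×10⁷ m.
Vis-viva: v² = μ(2/r − 1/a) = 3.986×10¹⁴ × (2.864×10⁻⁷ − 8.328×10⁻⁸) = 8.094×10⁷ m²/s².
v = 8997 m/s = 8.997 km/s.

v ≈ 9.00 km/s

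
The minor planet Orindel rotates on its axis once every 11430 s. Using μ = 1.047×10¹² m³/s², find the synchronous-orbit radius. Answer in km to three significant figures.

A synchronous orbit has period T, so by Kepler's third law a = (μT²/4π²)^(1/3).
μT²/4π² = 1.047×10¹² × (1.143×10⁴)² / 39.48 = 3.465×10¹⁸ m³.
a = 1.513×10⁶ m = 1513.2 km.

r_sync ≈ 1510 km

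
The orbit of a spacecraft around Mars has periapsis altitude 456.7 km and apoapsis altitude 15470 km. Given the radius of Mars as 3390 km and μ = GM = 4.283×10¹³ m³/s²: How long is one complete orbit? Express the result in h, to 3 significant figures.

T ≈ 10.2 h

r_p = 3390 + 456.7 = 3846.7 km = 3.8467×10⁶ m.
r_a = 3390 + 15470 = 18860 km = 1.8860×10⁷ m.
Semi-major axis a = (r_p + r_a)/2 = (3846.7 + 18860)/2 = 11353 km = 1.135×10⁷ m.
By Kepler's third law T = 2π√(a³/μ) = 2π × 5.845×10³ = 3.673×10⁴ s.
= 10.20 h.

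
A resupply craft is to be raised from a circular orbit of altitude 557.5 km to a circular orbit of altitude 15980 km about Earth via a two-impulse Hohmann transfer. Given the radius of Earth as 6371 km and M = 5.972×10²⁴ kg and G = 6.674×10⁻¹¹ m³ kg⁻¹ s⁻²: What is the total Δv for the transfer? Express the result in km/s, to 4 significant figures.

Δv_total ≈ 3.105 km/s

μ = GM = 6.674×10⁻¹¹ × 5.972×10²⁴ = 3.986×10¹⁴ m³/s².
r₁ = 6371 + 557.5 = 6928.5 km = 6.9285×10⁶ m.
r₂ = 6371 + 15980 = 22351 km = 2.2351×10⁷ m.
Transfer ellipse a_t = (r₁ + r₂)/2 = 1.464×10⁷ m.
At r₁: circular v_c1 = √(μ/r₁) = 7585 m/s; transfer-perigee v_p = √[μ(2/r₁ − 1/a_t)] = 9372 m/s.
Δv₁ = v_p − v_c1 = 1787 m/s.
At r₂: circular v_c2 = √(μ/r₂) = 4223 m/s; transfer-apogee v_a = √[μ(2/r₂ − 1/a_t)] = 2905 m/s.
Δv₂ = v_c2 − v_a = 1318 m/s.
Total Δv = Δv₁ + Δv₂ = 3105 m/s = 3.105 km/s.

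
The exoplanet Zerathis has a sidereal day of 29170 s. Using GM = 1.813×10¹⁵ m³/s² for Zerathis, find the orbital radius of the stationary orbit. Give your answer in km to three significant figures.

r_sync ≈ 33900 km

A synchronous orbit has period T, so by Kepler's third law a = (μT²/4π²)^(1/3).
μT²/4π² = 1.813×10¹⁵ × (2.917×10⁴)² / 39.48 = 3.908×10²² m³.
a = 3.393×10⁷ m = 33934 km.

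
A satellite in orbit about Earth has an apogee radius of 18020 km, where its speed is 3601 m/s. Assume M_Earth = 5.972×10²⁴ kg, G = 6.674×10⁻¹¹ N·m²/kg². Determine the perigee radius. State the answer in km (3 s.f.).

μ = GM = 6.674×10⁻¹¹ × 5.972×10²⁴ = 3.986×10¹⁴ m³/s².
r_a = 1.802×10⁷ m.
Specific energy ε = v²/2 − μ/r = -1.563×10⁷ J/kg, so a = −μ/(2ε) = 1.275×10⁷ m.
The apsides satisfy r_p + r_a = 2a, so the perigee radius is 2a − r_a = 7.473×10⁶ m = 7472.8 km.

perigee radius ≈ 7470 km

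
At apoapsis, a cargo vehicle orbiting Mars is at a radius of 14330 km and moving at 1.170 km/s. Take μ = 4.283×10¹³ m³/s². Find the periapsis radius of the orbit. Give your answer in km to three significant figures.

periapsis radius ≈ 4260 km

r_a = 1.433×10⁷ m.
Specific energy ε = v²/2 − μ/r = -2.304×10⁶ J/kg, so a = −μ/(2ε) = 9.293×10⁶ m.
The apsides satisfy r_p + r_a = 2a, so the periapsis radius is 2a − r_a = 4.256×10⁶ m = 4256.3 km.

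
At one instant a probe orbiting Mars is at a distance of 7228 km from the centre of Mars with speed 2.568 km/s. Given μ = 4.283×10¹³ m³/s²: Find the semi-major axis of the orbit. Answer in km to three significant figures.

a ≈ 8150 km

r = 7.228×10⁶ m.
Vis-viva rearranged: 1/a = 2/r − v²/μ = 2.767×10⁻⁷ − 1.540×10⁻⁷ = 1.227×10⁻⁷ m⁻¹.
a = 8.148×10⁶ m = 8148.0 km.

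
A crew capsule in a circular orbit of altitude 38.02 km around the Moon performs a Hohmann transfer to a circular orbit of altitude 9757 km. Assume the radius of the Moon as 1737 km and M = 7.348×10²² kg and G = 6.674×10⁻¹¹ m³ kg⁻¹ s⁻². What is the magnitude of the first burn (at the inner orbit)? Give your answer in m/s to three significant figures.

μ = GM = 6.674×10⁻¹¹ × 7.348×10²² = 4.904×10¹² m³/s².
r₁ = 1737 + 38.02 = 1775.0 km = 1.7750×10⁶ m.
r₂ = 1737 + 9757 = 11494 km = 1.1494×10⁷ m.
Transfer ellipse a_t = (r₁ + r₂)/2 = 6.635×10⁶ m.
At r₁: circular v_c1 = √(μ/r₁) = 1662 m/s; transfer-perilune v_p = √[μ(2/r₁ − 1/a_t)] = 2188 m/s.
Δv₁ = v_p − v_c1 = 525.6 m/s.

Δv ≈ 526 m/s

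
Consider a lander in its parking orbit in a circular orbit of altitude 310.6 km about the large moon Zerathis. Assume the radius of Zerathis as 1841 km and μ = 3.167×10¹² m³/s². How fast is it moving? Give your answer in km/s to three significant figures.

v ≈ 1.21 km/s

r = 1841 + 310.6 = 2151.6 km = 2.1516×10⁶ m.
For a circular orbit v = √(μ/r) = √(3.167×10¹² / 2.152×10⁶) = √(1.472×10⁶) = 1213 m/s.
That is 1.213 km/s.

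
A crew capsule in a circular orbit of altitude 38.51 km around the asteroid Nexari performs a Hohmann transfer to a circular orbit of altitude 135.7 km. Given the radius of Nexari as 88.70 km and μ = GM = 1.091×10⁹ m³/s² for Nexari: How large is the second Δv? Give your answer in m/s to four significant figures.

Δv ≈ 10.41 m/s

r₁ = 88.70 + 38.51 = 127.21 km = 1.2721×10⁵ m.
r₂ = 88.70 + 135.7 = 224.40 km = 2.2440×10⁵ m.
Transfer ellipse a_t = (r₁ + r₂)/2 = 1.758×10⁵ m.
At r₁: circular v_c1 = √(μ/r₁) = 92.61 m/s; transfer-periapsis v_p = √[μ(2/r₁ − 1/a_t)] = 104.6 m/s.
At r₂: circular v_c2 = √(μ/r₂) = 69.73 m/s; transfer-apoapsis v_a = √[μ(2/r₂ − 1/a_t)] = 59.31 m/s.
Δv₂ = v_c2 − v_a = 10.41 m/s.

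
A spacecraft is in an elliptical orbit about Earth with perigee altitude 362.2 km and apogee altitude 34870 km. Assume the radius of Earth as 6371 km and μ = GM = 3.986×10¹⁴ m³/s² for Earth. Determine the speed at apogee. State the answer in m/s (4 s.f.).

v ≈ 1647 m/s

r_p = 6371 + 362.2 = 6733.2 km = 6.7332×10⁶ m.
r_a = 6371 + 34870 = 41241 km = 4.1241×10⁷ m.
Semi-major axis a = (r_p + r_a)/2 = 23987 km = 2.399×10⁷ m.
Vis-viva: v² = μ(2/r − 1/a) = 3.986×10¹⁴ × (4.850×10⁻⁸ − 4.169×10⁻⁸) = 2.713×10⁶ m²/s².
v = 1647 m/s.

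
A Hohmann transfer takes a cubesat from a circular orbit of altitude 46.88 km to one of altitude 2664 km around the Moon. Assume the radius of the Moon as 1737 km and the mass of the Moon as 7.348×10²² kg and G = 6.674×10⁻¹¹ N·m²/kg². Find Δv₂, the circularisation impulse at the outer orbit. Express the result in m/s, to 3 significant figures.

μ = GM = 6.674×10⁻¹¹ × 7.348×10²² = 4.904×10¹² m³/s².
r₁ = 1737 + 46.88 = 1783.9 km = 1.7839×10⁶ m.
r₂ = 1737 + 2664 = 4401.0 km = 4.4010×10⁶ m.
Transfer ellipse a_t = (r₁ + r₂)/2 = 3.092×10⁶ m.
At r₁: circular v_c1 = √(μ/r₁) = 1658 m/s; transfer-perilune v_p = √[μ(2/r₁ − 1/a_t)] = 1978 m/s.
At r₂: circular v_c2 = √(μ/r₂) = 1056 m/s; transfer-apolune v_a = √[μ(2/r₂ − 1/a_t)] = 801.7 m/s.
Δv₂ = v_c2 − v_a = 253.9 m/s.

Δv ≈ 254 m/s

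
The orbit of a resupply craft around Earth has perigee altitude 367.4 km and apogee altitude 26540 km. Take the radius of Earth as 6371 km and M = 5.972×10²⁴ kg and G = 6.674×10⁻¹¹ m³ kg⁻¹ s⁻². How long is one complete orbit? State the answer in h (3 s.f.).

μ = GM = 6.674×10⁻¹¹ × 5.972×10²⁴ = 3.986×10¹⁴ m³/s².
r_p = 6371 + 367.4 = 6738.4 km = 6.7384×10⁶ m.
r_a = 6371 + 26540 = 32911 km = 3.2911×10⁷ m.
Semi-major axis a = (r_p + r_a)/2 = (6738.4 + 32911)/2 = 19825 km = 1.982×10⁷ m.
By Kepler's third law T = 2π√(a³/μ) = 2π × 4.421×10³ = 2.778×10⁴ s.
= 7.717 h.

T ≈ 7.72 h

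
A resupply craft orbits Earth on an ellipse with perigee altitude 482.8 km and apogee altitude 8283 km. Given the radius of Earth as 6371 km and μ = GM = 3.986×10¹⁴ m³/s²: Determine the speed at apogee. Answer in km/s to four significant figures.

v ≈ 4.164 km/s

r_p = 6371 + 482.8 = 6853.8 km = 6.8538×10⁶ m.
r_a = 6371 + 8283 = 14654 km = 1.4654×10⁷ m.
Semi-major axis a = (r_p + r_a)/2 = 10754 km = 1.075×10⁷ m.
Vis-viva: v² = μ(2/r − 1/a) = 3.986×10¹⁴ × (1.365×10⁻⁷ − 9.299×10⁻⁸) = 1.734×10⁷ m²/s².
v = 4164 m/s = 4.164 km/s.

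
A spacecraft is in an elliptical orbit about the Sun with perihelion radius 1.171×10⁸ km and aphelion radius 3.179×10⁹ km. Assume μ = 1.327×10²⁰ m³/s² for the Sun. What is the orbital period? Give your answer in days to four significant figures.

Semi-major axis a = (r_p + r_a)/2 = (1.1710×10⁸ + 3.1790×10⁹)/2 = 1.6480×10⁹ km = 1.648×10¹² m.
By Kepler's third law T = 2π√(a³/μ) = 2π × 1.837×10⁸ = 1.154×10⁹ s.
= 13360 days.

T ≈ 13360 days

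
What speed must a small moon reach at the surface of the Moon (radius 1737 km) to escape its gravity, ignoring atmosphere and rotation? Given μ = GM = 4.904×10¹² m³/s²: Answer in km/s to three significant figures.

v_esc ≈ 2.38 km/s

r = R = 1.737×10⁶ m.
Escape speed v_esc = √(2μ/r) = √(2 × 4.904×10¹² / 1.737×10⁶) = √(5.647×10⁶) = 2376 m/s.
= 2.376 km/s.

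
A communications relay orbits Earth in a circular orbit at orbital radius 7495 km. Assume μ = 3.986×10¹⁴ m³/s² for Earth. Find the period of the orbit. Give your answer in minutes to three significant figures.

r = 7495 km = 7.495×10⁶ m.
Kepler's third law: T = 2π√(r³/μ) = 2π√((7.495×10⁶)³ / 3.986×10¹⁴).
r³/μ = 1.056×10⁶ s², so T = 2π × 1.028×10³ = 6.458×10³ s.
Converting: 6.458×10³ s ÷ 60.00 = 107.6 minutes.

T ≈ 108 minutes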